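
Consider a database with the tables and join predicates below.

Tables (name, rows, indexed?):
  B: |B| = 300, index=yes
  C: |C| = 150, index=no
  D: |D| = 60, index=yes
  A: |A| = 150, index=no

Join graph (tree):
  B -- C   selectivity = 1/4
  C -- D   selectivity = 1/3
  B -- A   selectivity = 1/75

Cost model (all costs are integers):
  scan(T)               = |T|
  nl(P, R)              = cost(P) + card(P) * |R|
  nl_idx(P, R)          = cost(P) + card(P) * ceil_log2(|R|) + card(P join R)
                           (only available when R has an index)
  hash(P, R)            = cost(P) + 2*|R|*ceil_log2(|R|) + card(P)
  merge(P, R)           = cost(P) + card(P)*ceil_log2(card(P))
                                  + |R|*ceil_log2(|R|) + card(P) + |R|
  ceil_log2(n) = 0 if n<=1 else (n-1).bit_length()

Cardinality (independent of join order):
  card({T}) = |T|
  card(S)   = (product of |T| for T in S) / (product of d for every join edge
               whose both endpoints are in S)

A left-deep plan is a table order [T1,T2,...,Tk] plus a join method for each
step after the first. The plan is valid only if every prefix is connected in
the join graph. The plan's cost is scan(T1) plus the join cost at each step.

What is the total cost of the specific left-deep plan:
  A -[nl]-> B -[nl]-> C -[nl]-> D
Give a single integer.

1485150

step 1: scan A: cost=150, card=150
step 2: join B via nl
    card(P join B) = 150*300/(75) = 600
    cost = 150 + 150*300 = 45150
step 3: join C via nl
    card(P join C) = 600*150/(4) = 22500
    cost = 45150 + 600*150 = 135150
step 4: join D via nl
    card(P join D) = 22500*60/(3) = 450000
    cost = 135150 + 22500*60 = 1485150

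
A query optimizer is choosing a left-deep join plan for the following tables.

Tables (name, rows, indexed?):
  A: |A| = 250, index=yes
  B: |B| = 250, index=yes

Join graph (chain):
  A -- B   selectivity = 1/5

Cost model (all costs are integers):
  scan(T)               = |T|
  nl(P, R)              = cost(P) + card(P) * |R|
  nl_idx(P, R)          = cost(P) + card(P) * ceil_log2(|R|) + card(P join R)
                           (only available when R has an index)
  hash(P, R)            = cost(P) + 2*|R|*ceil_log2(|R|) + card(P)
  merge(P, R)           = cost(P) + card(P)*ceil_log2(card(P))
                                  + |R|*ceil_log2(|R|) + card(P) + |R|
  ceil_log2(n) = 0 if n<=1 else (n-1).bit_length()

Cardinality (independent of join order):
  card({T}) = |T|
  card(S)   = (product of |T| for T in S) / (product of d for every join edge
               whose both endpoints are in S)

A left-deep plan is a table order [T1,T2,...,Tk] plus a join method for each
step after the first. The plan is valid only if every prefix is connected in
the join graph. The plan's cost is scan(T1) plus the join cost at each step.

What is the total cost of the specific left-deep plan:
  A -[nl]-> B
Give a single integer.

step 1: scan A: cost=250, card=250
step 2: join B via nl
    card(P join B) = 250*250/(5) = 12500
    cost = 250 + 250*250 = 62750

62750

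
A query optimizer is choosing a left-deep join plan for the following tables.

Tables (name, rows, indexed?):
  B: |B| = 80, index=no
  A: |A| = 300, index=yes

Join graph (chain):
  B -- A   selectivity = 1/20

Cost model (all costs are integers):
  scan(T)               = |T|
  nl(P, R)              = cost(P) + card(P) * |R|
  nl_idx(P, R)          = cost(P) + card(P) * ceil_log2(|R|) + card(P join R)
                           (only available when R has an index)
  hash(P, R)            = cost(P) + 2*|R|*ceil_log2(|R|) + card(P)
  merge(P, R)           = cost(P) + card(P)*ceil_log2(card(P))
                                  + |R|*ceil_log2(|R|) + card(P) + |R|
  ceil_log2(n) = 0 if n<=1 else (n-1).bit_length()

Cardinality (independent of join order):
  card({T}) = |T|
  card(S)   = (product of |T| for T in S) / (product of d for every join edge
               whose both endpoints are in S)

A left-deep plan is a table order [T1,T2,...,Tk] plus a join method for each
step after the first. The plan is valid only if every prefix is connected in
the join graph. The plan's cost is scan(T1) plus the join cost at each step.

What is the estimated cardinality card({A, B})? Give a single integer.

Tables in S: A(300), B(80)
Edges inside S: B-A(d=20)
numerator = 300 * 80 = 24000
denominator = 20 = 20
card(S) = 24000 / 20 = 1200

1200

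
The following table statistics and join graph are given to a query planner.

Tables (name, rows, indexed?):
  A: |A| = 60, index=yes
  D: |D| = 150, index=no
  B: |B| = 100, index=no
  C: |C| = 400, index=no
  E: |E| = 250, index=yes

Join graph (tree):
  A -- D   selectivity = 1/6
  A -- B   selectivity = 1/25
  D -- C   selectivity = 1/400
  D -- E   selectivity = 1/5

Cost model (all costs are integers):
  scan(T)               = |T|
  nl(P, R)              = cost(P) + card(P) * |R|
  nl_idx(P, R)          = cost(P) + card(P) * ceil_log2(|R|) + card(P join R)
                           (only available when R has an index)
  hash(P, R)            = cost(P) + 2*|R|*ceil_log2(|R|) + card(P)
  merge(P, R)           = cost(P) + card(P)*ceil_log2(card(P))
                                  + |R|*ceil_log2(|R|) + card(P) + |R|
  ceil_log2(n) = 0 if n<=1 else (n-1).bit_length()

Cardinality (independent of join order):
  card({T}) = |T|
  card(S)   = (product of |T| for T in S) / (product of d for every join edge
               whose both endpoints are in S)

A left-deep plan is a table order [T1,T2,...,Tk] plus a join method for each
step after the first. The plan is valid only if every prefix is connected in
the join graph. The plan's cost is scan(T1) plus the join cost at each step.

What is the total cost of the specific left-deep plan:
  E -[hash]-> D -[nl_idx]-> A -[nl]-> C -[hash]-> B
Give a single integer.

30199300

step 1: scan E: cost=250, card=250
step 2: join D via hash
    card(P join D) = 250*150/(5) = 7500
    cost = 250 + 2*150*8 + 250 = 2900
step 3: join A via nl_idx
    card(P join A) = 7500*60/(6) = 75000
    cost = 2900 + 7500*6 + 75000 = 122900
step 4: join C via nl
    card(P join C) = 75000*400/(400) = 75000
    cost = 122900 + 75000*400 = 30122900
step 5: join B via hash
    card(P join B) = 75000*100/(25) = 300000
    cost = 30122900 + 2*100*7 + 75000 = 30199300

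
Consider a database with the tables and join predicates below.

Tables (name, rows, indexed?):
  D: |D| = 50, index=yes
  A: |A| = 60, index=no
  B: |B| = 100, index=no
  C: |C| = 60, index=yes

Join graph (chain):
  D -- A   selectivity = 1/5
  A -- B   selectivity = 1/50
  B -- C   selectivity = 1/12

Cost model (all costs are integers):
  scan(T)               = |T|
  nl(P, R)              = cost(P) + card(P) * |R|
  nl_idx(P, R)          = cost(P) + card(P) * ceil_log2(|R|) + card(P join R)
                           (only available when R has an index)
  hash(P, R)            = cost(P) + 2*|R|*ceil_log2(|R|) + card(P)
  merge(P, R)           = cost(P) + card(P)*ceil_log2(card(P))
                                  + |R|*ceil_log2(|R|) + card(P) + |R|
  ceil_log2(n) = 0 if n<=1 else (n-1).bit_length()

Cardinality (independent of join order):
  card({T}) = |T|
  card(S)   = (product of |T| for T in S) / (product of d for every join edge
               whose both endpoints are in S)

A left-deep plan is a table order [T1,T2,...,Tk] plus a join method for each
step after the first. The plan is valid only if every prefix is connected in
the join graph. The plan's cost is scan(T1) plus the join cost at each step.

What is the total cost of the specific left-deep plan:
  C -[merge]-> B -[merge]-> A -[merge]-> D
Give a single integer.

step 1: scan C: cost=60, card=60
step 2: join B via merge
    card(P join B) = 60*100/(12) = 500
    cost = 60 + 60*6 + 100*7 + 60 + 100 = 1280
step 3: join A via merge
    card(P join A) = 500*60/(50) = 600
    cost = 1280 + 500*9 + 60*6 + 500 + 60 = 6700
step 4: join D via merge
    card(P join D) = 600*50/(5) = 6000
    cost = 6700 + 600*10 + 50*6 + 600 + 50 = 13650

13650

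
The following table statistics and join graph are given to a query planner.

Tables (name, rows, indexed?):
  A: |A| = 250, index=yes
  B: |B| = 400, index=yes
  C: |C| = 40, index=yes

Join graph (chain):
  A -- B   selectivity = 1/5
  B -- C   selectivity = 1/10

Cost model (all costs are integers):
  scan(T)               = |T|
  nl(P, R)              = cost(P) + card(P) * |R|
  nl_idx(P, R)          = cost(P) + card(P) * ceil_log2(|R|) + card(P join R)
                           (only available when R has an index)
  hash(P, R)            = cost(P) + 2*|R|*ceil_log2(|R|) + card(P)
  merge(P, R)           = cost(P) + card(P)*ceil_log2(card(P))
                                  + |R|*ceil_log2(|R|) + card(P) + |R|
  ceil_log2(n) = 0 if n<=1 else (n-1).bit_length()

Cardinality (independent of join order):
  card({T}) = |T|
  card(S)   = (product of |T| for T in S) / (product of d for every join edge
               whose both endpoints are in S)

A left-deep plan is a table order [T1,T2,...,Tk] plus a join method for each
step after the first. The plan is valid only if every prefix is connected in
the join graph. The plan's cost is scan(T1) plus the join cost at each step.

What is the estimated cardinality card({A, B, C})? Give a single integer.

80000

Tables in S: A(250), B(400), C(40)
Edges inside S: A-B(d=5), B-C(d=10)
numerator = 250 * 400 * 40 = 4000000
denominator = 5 * 10 = 50
card(S) = 4000000 / 50 = 80000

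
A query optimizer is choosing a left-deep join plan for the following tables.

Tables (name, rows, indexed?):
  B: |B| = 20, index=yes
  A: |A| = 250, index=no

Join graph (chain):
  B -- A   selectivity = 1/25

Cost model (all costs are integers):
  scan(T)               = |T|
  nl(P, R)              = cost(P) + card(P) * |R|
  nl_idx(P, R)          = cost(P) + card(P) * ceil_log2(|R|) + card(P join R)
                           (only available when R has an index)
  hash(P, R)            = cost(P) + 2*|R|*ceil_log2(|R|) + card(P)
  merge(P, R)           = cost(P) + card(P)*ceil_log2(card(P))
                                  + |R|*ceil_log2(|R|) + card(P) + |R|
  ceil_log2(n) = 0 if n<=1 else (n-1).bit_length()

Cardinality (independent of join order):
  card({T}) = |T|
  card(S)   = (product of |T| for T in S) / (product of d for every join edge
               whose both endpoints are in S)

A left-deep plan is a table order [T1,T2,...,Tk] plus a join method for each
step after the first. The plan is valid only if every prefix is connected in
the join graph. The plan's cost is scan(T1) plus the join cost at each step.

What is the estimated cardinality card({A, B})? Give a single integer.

Tables in S: A(250), B(20)
Edges inside S: B-A(d=25)
numerator = 250 * 20 = 5000
denominator = 25 = 25
card(S) = 5000 / 25 = 200

200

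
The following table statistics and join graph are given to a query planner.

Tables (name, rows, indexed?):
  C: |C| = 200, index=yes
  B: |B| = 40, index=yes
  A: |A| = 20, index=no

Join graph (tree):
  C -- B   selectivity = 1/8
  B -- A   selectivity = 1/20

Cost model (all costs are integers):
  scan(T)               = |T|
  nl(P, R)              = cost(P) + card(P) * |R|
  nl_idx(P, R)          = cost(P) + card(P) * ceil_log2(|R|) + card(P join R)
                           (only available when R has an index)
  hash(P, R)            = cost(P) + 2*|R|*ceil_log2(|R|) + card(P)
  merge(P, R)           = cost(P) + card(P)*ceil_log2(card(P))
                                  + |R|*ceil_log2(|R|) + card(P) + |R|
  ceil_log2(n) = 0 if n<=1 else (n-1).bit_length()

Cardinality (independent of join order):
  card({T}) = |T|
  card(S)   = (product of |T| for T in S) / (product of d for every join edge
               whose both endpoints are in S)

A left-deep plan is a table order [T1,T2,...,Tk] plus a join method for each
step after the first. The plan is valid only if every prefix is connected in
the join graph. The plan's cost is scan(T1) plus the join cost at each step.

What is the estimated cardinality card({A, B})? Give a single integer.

40

Tables in S: A(20), B(40)
Edges inside S: B-A(d=20)
numerator = 20 * 40 = 800
denominator = 20 = 20
card(S) = 800 / 20 = 40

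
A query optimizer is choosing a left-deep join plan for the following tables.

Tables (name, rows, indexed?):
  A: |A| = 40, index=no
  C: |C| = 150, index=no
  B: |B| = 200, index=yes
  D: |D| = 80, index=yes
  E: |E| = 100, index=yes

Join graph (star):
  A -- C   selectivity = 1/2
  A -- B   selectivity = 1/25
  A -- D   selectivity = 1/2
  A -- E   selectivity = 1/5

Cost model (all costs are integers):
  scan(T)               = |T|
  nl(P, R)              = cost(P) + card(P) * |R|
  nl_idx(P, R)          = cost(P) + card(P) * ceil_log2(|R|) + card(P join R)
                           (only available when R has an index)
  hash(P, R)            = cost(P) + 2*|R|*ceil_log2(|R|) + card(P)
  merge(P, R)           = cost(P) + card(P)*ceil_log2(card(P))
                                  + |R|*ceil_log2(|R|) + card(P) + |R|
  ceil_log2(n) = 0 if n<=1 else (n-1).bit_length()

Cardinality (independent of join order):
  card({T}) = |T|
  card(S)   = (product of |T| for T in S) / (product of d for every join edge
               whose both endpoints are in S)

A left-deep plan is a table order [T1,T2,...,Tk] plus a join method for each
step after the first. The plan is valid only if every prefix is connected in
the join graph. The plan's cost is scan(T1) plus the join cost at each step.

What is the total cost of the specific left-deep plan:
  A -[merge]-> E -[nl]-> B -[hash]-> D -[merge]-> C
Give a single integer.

step 1: scan A: cost=40, card=40
step 2: join E via merge
    card(P join E) = 40*100/(5) = 800
    cost = 40 + 40*6 + 100*7 + 40 + 100 = 1120
step 3: join B via nl
    card(P join B) = 800*200/(25) = 6400
    cost = 1120 + 800*200 = 161120
step 4: join D via hash
    card(P join D) = 6400*80/(2) = 256000
    cost = 161120 + 2*80*7 + 6400 = 168640
step 5: join C via merge
    card(P join C) = 256000*150/(2) = 19200000
    cost = 168640 + 256000*18 + 150*8 + 256000 + 150 = 5033990

5033990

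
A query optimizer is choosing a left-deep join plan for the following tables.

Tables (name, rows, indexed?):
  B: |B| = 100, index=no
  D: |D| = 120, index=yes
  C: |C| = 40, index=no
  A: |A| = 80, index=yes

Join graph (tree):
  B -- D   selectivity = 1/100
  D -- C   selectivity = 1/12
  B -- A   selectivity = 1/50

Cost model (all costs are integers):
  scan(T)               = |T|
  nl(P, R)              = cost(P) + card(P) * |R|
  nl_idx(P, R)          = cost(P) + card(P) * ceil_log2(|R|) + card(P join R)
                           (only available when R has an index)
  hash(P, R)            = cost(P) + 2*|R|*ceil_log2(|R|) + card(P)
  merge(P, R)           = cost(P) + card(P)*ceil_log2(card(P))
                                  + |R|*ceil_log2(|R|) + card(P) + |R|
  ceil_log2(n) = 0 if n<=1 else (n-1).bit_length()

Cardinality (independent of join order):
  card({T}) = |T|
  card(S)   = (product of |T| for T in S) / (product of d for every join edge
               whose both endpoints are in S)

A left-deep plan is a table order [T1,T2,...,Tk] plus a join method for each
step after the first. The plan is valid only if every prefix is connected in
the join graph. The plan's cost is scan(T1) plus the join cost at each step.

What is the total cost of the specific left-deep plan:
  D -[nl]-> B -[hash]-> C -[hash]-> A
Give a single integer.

14240

step 1: scan D: cost=120, card=120
step 2: join B via nl
    card(P join B) = 120*100/(100) = 120
    cost = 120 + 120*100 = 12120
step 3: join C via hash
    card(P join C) = 120*40/(12) = 400
    cost = 12120 + 2*40*6 + 120 = 12720
step 4: join A via hash
    card(P join A) = 400*80/(50) = 640
    cost = 12720 + 2*80*7 + 400 = 14240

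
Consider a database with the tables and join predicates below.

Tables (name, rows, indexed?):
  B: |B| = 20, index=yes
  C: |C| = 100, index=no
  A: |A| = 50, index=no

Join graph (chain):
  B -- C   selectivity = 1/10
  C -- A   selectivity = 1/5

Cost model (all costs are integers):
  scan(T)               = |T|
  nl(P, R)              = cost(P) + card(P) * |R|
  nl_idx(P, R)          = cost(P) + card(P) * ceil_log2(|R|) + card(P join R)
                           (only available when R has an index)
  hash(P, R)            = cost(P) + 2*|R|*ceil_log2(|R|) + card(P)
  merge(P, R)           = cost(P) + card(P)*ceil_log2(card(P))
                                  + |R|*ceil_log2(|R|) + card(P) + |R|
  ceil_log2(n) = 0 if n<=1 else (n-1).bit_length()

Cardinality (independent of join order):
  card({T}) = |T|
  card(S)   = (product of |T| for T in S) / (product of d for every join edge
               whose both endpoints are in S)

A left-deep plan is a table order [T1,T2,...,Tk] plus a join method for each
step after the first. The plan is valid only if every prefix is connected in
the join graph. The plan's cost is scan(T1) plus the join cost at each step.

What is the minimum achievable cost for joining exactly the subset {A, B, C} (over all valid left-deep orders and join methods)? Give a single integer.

Selinger DP over subsets of {A,B,C}:
  {B}: scan cost=20, card=20
  {C}: scan cost=100, card=100
  {A}: scan cost=50, card=50
  {BC}: card=200; try (B,hash)→400, (B,nl_idx)→800, (C,merge)→940, (B,merge)→1020, (C,hash)→1440, (C,nl)→2020 …(+1); best=400 via (B,hash)
  {AC}: card=1000; try (A,hash)→800, (C,merge)→1200, (A,merge)→1250, (C,hash)→1500, (C,nl)→5050, (A,nl)→5100; best=800 via (A,hash)
  {ABC}: card=2000; try (A,hash)→1200, (B,hash)→2000, (A,merge)→2550, (B,nl_idx)→7800, (A,nl)→10400, (B,merge)→11920 …(+1); best=1200 via (A,hash)

1200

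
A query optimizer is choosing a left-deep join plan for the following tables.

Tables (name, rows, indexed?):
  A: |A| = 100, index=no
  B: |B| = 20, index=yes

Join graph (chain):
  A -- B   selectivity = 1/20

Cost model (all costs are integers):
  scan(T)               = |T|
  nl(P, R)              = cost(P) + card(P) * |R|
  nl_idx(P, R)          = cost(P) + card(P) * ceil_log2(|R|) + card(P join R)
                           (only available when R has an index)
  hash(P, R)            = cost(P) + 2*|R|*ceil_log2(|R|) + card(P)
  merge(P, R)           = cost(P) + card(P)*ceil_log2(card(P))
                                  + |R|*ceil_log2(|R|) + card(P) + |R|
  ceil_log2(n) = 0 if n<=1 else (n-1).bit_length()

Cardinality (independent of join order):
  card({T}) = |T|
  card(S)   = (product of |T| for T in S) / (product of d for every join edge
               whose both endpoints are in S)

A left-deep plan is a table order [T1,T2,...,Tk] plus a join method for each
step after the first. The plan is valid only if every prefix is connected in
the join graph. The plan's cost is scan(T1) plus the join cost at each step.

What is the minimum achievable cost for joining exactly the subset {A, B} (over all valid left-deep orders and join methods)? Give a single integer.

400

Selinger DP over subsets of {A,B}:
  {A}: scan cost=100, card=100
  {B}: scan cost=20, card=20
  {AB}: card=100; try (B,hash)→400, (B,nl_idx)→700, (A,merge)→940, (B,merge)→1020, (A,hash)→1440, (A,nl)→2020 …(+1); best=400 via (B,hash)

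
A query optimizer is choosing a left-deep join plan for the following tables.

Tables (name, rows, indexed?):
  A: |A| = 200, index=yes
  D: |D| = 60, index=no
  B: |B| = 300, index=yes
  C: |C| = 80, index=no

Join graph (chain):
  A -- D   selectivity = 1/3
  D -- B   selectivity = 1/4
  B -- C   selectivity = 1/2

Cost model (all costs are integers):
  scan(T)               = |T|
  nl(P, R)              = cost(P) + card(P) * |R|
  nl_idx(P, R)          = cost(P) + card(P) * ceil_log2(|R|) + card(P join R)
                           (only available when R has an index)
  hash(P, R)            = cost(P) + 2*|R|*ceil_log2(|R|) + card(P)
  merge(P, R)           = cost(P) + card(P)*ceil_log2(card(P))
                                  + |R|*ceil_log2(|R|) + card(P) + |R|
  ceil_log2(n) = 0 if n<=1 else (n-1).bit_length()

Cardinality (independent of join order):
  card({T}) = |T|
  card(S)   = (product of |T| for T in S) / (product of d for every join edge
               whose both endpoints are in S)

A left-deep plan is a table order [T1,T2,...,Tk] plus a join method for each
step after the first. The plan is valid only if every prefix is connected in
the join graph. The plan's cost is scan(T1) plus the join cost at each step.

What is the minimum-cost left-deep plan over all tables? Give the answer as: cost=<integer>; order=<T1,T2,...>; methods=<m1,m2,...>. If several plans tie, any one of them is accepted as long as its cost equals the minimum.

cost=190140; order=B,D,C,A; methods=hash,hash,hash

Selinger DP (subsets sized 1..n):
  {A}: scan cost=200, card=200
  {D}: scan cost=60, card=60
  {B}: scan cost=300, card=300
  {C}: scan cost=80, card=80
  {AD}: card=4000; try (D,hash)→1120, (A,merge)→2280, (D,merge)→2420, (A,hash)→3320, (A,nl_idx)→4540, (A,nl)→12060 …(+1); best=1120 via (D,hash)
  {BD}: card=4500; try (D,hash)→1320, (B,merge)→3480, (D,merge)→3720, (B,nl_idx)→5100, (B,hash)→5520, (B,nl)→18060 …(+1); best=1320 via (D,hash)
  {BC}: card=12000; try (C,hash)→1720, (B,merge)→3720, (C,merge)→3940, (B,hash)→5560, (B,nl_idx)→12800, (B,nl)→24080 …(+1); best=1720 via (C,hash)
  {ABD}: card=300000; try (A,hash)→9020, (B,hash)→10520, (B,merge)→56120, (A,merge)→66120, (B,nl_idx)→337120, (A,nl_idx)→337320 …(+2); best=9020 via (A,hash)
  {BCD}: card=180000; try (C,hash)→6940, (D,hash)→14440, (C,merge)→64960, (D,merge)→182140, (C,nl)→361320, (D,nl)→721720; best=6940 via (C,hash)
  {ABCD}: card=12000000; try (A,hash)→190140, (C,hash)→310140, (A,merge)→3428740, (C,merge)→6009660, (A,nl_idx)→13446940, (C,nl)→24009020 …(+1); best=190140 via (A,hash)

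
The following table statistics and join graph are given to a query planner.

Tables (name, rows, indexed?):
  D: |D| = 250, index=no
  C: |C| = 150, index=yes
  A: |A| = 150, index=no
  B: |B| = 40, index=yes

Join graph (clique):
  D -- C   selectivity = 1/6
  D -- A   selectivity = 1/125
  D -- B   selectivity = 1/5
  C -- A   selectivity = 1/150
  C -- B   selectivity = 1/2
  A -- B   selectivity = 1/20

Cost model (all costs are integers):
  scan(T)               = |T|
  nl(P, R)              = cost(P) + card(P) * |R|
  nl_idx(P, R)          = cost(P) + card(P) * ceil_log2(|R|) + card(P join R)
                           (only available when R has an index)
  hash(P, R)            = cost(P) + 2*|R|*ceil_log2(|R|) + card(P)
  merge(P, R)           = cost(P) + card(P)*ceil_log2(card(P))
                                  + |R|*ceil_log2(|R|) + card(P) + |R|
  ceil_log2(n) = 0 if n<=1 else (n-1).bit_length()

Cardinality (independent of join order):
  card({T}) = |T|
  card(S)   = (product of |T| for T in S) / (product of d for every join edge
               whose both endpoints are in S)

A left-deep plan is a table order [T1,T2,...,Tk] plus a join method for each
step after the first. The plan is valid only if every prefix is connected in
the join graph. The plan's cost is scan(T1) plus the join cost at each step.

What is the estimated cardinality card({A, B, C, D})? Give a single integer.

10

Tables in S: A(150), B(40), C(150), D(250)
Edges inside S: D-C(d=6), D-A(d=125), D-B(d=5), C-A(d=150), C-B(d=2), A-B(d=20)
numerator = 150 * 40 * 150 * 250 = 225000000
denominator = 6 * 125 * 5 * 150 * 2 * 20 = 22500000
card(S) = 225000000 / 22500000 = 10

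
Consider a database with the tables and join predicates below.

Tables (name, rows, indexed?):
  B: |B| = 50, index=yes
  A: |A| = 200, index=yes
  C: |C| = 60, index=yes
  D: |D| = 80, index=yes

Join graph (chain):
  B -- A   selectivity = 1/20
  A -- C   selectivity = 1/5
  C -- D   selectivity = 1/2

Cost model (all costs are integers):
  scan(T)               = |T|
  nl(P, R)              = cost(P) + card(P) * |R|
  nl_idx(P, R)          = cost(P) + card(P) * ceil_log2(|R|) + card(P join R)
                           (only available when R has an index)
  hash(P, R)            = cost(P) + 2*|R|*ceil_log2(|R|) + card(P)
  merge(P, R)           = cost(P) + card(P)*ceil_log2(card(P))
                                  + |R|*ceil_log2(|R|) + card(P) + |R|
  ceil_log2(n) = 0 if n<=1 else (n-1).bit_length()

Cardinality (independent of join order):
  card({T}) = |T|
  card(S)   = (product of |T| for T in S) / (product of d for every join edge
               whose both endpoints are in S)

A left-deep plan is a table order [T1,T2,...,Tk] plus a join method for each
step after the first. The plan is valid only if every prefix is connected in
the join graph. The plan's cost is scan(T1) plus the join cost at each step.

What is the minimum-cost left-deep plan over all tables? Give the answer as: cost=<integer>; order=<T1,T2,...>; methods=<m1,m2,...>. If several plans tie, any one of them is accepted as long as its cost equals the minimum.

Selinger DP (subsets sized 1..n):
  {B}: scan cost=50, card=50
  {A}: scan cost=200, card=200
  {C}: scan cost=60, card=60
  {D}: scan cost=80, card=80
  {AB}: card=500; try (A,nl_idx)→950, (B,hash)→1000, (B,nl_idx)→1900, (A,merge)→2200, (B,merge)→2350, (A,hash)→3300 …(+2); best=950 via (A,nl_idx)
  {AC}: card=2400; try (C,hash)→1120, (A,merge)→2280, (C,merge)→2420, (A,nl_idx)→2940, (A,hash)→3320, (C,nl_idx)→3800 …(+2); best=1120 via (C,hash)
  {CD}: card=2400; try (C,hash)→880, (D,merge)→1120, (C,merge)→1140, (D,hash)→1240, (D,nl_idx)→2880, (C,nl_idx)→2960 …(+2); best=880 via (C,hash)
  {ABC}: card=6000; try (C,hash)→2170, (B,hash)→4120, (C,merge)→6370, (C,nl_idx)→9950, (B,nl_idx)→21520, (C,nl)→30950 …(+2); best=2170 via (C,hash)
  {ACD}: card=96000; try (D,hash)→4640, (A,hash)→6480, (D,merge)→32960, (A,merge)→33880, (D,nl_idx)→113920, (A,nl_idx)→116080 …(+2); best=4640 via (D,hash)
  {ABCD}: card=240000; try (D,hash)→9290, (D,merge)→86810, (B,hash)→101240, (D,nl_idx)→284170, (D,nl)→482170, (B,nl_idx)→820640 …(+2); best=9290 via (D,hash)

cost=9290; order=B,A,C,D; methods=nl_idx,hash,hash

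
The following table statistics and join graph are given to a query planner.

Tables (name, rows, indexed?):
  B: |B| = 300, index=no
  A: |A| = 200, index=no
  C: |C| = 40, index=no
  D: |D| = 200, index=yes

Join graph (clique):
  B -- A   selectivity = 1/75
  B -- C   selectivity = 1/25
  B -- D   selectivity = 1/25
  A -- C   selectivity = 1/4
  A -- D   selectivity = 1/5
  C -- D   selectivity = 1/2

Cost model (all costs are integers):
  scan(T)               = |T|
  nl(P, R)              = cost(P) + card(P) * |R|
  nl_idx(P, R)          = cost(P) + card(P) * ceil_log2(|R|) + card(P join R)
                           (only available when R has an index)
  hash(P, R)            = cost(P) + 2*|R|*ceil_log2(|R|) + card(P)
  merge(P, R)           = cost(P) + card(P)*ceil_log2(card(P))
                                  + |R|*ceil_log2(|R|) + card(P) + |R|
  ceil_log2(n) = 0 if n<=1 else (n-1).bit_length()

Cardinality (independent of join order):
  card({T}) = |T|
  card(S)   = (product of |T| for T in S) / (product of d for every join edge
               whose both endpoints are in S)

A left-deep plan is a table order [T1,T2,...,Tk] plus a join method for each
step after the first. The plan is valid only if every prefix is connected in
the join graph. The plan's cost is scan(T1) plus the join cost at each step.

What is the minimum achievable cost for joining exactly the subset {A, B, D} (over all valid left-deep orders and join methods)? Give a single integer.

Selinger DP over subsets of {A,B,D}:
  {B}: scan cost=300, card=300
  {A}: scan cost=200, card=200
  {D}: scan cost=200, card=200
  {AB}: card=800; try (A,hash)→3800, (B,merge)→5000, (A,merge)→5100, (B,hash)→5800, (B,nl)→60200, (A,nl)→60300; best=3800 via (A,hash)
  {BD}: card=2400; try (D,hash)→3800, (B,merge)→5000, (D,merge)→5100, (D,nl_idx)→5100, (B,hash)→5800, (B,nl)→60200 …(+1); best=3800 via (D,hash)
  {AD}: card=8000; try (D,hash)→3600, (A,hash)→3600, (D,merge)→3800, (A,merge)→3800, (D,nl_idx)→9800, (D,nl)→40200 …(+1); best=3600 via (D,hash)
  {ABD}: card=1280; try (D,hash)→7800, (A,hash)→9400, (D,nl_idx)→11480, (D,merge)→14400, (B,hash)→17000, (A,merge)→36800 …(+4); best=7800 via (D,hash)

7800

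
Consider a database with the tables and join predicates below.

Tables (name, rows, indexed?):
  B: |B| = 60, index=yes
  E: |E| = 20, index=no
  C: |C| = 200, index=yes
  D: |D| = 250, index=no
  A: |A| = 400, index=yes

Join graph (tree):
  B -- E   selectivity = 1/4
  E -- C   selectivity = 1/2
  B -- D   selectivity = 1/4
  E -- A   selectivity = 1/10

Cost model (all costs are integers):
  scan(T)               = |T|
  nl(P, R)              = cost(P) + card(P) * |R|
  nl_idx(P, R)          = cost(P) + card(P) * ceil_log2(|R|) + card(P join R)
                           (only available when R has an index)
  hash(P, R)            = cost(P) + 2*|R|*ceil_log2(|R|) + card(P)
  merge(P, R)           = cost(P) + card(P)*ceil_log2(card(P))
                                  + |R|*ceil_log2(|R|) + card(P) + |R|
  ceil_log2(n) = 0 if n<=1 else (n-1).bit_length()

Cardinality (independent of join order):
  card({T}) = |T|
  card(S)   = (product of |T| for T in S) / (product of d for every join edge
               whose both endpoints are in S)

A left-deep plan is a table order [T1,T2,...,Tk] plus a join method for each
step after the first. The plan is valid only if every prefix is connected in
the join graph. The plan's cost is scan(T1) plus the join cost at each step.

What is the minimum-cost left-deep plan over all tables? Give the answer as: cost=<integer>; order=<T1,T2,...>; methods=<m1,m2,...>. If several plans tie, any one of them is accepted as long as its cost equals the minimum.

Selinger DP (subsets sized 1..n):
  {B}: scan cost=60, card=60
  {E}: scan cost=20, card=20
  {C}: scan cost=200, card=200
  {D}: scan cost=250, card=250
  {A}: scan cost=400, card=400
  {BE}: card=300; try (E,hash)→320, (B,nl_idx)→440, (B,merge)→560, (E,merge)→600, (B,hash)→760, (B,nl)→1220 …(+1); best=320 via (E,hash)
  {BD}: card=3750; try (B,hash)→1220, (D,merge)→2730, (B,merge)→2920, (D,hash)→4120, (B,nl_idx)→5500, (D,nl)→15060 …(+1); best=1220 via (B,hash)
  {CE}: card=2000; try (E,hash)→600, (C,merge)→1940, (E,merge)→2120, (C,nl_idx)→2180, (C,hash)→3240, (C,nl)→4020 …(+1); best=600 via (E,hash)
  {AE}: card=800; try (E,hash)→1000, (A,nl_idx)→1000, (A,merge)→4140, (E,merge)→4520, (A,hash)→7240, (A,nl)→8020 …(+1); best=1000 via (E,hash)
  {BCE}: card=30000; try (B,hash)→3320, (C,hash)→3820, (C,merge)→5120, (B,merge)→25020, (C,nl_idx)→32720, (B,nl_idx)→42600 …(+2); best=3320 via (B,hash)
  {BDE}: card=18750; try (D,hash)→4620, (E,hash)→5170, (D,merge)→5570, (E,merge)→50090, (D,nl)→75320, (E,nl)→76220; best=4620 via (D,hash)
  {ABE}: card=12000; try (B,hash)→2520, (A,merge)→7320, (A,hash)→7820, (B,merge)→10220, (A,nl_idx)→15020, (B,nl_idx)→17800 …(+2); best=2520 via (B,hash)
  {ACE}: card=80000; try (C,hash)→5000, (A,hash)→9800, (C,merge)→11600, (A,merge)→28600, (C,nl_idx)→87400, (A,nl_idx)→98600 …(+2); best=5000 via (C,hash)
  {BCDE}: card=1875000; try (C,hash)→26570, (D,hash)→37320, (C,merge)→306420, (D,merge)→485570, (C,nl_idx)→2029620, (C,nl)→3754620 …(+1); best=26570 via (C,hash)
  {ABCE}: card=1200000; try (C,hash)→17720, (A,hash)→40520, (B,hash)→85720, (C,merge)→184320, (A,merge)→487320, (C,nl_idx)→1298520 …(+6); best=17720 via (C,hash)
  {ABDE}: card=750000; try (D,hash)→18520, (A,hash)→30570, (D,merge)→184770, (A,merge)→308620, (A,nl_idx)→923370, (D,nl)→3002520 …(+1); best=18520 via (D,hash)
  {ABCDE}: card=75000000; try (C,hash)→771720, (D,hash)→1221720, (A,hash)→1908770, (C,merge)→15770320, (D,merge)→26419970, (A,merge)→41280570 …(+5); best=771720 via (C,hash)

cost=771720; order=A,E,B,D,C; methods=hash,hash,hash,hash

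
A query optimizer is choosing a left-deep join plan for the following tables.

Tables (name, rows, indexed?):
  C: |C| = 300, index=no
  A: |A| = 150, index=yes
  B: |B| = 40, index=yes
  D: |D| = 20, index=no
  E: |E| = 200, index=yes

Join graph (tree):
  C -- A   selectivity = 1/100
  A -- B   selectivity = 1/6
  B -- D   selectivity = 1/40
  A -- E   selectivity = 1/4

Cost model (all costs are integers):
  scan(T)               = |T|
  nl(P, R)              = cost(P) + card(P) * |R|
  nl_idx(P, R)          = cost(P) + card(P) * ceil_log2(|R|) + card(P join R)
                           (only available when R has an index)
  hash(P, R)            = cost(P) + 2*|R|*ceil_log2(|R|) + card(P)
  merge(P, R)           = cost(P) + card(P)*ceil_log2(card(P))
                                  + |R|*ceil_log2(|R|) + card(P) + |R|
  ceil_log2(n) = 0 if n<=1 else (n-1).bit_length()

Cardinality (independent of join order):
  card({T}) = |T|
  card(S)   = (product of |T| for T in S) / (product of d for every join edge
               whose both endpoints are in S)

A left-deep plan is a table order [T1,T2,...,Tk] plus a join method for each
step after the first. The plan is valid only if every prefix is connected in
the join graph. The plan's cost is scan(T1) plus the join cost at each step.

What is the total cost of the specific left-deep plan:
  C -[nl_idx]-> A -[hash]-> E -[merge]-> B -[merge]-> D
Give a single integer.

step 1: scan C: cost=300, card=300
step 2: join A via nl_idx
    card(P join A) = 300*150/(100) = 450
    cost = 300 + 300*8 + 450 = 3150
step 3: join E via hash
    card(P join E) = 450*200/(4) = 22500
    cost = 3150 + 2*200*8 + 450 = 6800
step 4: join B via merge
    card(P join B) = 22500*40/(6) = 150000
    cost = 6800 + 22500*15 + 40*6 + 22500 + 40 = 367080
step 5: join D via merge
    card(P join D) = 150000*20/(40) = 75000
    cost = 367080 + 150000*18 + 20*5 + 150000 + 20 = 3217200

3217200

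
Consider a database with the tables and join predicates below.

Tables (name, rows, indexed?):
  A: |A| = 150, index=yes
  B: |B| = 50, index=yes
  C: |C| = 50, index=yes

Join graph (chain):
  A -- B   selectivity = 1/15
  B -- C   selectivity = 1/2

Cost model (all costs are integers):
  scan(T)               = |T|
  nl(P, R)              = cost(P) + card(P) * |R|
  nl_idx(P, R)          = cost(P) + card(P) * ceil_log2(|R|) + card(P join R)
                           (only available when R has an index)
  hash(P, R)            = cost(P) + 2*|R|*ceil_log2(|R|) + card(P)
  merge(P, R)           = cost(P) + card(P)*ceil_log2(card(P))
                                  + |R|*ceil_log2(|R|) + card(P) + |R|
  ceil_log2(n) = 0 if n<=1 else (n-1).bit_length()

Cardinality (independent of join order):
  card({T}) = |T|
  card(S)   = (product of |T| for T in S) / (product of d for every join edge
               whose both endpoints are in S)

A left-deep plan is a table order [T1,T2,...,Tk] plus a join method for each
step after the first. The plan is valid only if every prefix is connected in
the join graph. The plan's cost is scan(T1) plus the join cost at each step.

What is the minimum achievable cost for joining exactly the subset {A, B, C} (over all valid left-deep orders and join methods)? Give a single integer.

Selinger DP over subsets of {A,B,C}:
  {A}: scan cost=150, card=150
  {B}: scan cost=50, card=50
  {C}: scan cost=50, card=50
  {AB}: card=500; try (B,hash)→900, (A,nl_idx)→950, (B,nl_idx)→1550, (A,merge)→1750, (B,merge)→1850, (A,hash)→2500 …(+2); best=900 via (B,hash)
  {BC}: card=1250; try (C,hash)→700, (B,hash)→700, (C,merge)→750, (B,merge)→750, (C,nl_idx)→1600, (B,nl_idx)→1600 …(+2); best=700 via (C,hash)
  {ABC}: card=12500; try (C,hash)→2000, (A,hash)→4350, (C,merge)→6250, (C,nl_idx)→16400, (A,merge)→17050, (A,nl_idx)→23200 …(+2); best=2000 via (C,hash)

2000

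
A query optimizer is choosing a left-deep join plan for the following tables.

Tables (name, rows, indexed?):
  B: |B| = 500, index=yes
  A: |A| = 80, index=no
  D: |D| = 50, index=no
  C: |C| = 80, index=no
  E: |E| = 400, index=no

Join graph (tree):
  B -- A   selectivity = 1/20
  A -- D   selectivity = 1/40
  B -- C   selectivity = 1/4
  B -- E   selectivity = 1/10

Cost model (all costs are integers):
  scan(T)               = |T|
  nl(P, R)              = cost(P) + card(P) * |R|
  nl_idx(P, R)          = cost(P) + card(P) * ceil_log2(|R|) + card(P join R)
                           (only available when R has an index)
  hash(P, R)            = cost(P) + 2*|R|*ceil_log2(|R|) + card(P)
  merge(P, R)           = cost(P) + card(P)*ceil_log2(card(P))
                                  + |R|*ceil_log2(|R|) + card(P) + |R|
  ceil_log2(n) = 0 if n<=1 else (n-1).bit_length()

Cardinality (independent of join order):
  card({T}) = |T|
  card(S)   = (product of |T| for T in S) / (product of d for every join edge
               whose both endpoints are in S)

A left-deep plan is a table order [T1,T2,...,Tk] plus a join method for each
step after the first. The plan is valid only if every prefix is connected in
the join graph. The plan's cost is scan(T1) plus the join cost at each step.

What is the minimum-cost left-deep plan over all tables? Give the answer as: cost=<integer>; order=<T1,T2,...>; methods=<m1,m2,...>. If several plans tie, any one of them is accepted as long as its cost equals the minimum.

Selinger DP (subsets sized 1..n):
  {B}: scan cost=500, card=500
  {A}: scan cost=80, card=80
  {D}: scan cost=50, card=50
  {C}: scan cost=80, card=80
  {E}: scan cost=400, card=400
  {AB}: card=2000; try (A,hash)→2120, (B,nl_idx)→2800, (B,merge)→5720, (A,merge)→6140, (B,hash)→9160, (B,nl)→40080 …(+1); best=2120 via (A,hash)
  {BC}: card=10000; try (C,hash)→2120, (B,merge)→5720, (C,merge)→6140, (B,hash)→9160, (B,nl_idx)→10800, (B,nl)→40080 …(+1); best=2120 via (C,hash)
  {BE}: card=20000; try (E,hash)→8200, (B,merge)→9400, (E,merge)→9500, (B,hash)→9800, (B,nl_idx)→24000, (B,nl)→200400 …(+1); best=8200 via (E,hash)
  {AD}: card=100; try (D,hash)→760, (A,merge)→1040, (D,merge)→1070, (A,hash)→1220, (A,nl)→4050, (D,nl)→4080; best=760 via (D,hash)
  {ABD}: card=2500; try (B,nl_idx)→4160, (D,hash)→4720, (B,merge)→6560, (B,hash)→9860, (D,merge)→26470, (B,nl)→50760 …(+1); best=4160 via (B,nl_idx)
  {ABC}: card=40000; try (C,hash)→5240, (A,hash)→13240, (C,merge)→26760, (A,merge)→152760, (C,nl)→162120, (A,nl)→802120; best=5240 via (C,hash)
  {ABE}: card=80000; try (E,hash)→11320, (A,hash)→29320, (E,merge)→30120, (A,merge)→328840, (E,nl)→802120, (A,nl)→1608200; best=11320 via (E,hash)
  {BCE}: card=400000; try (E,hash)→19320, (C,hash)→29320, (E,merge)→156120, (C,merge)→328840, (C,nl)→1608200, (E,nl)→4002120; best=19320 via (E,hash)
  {ABCD}: card=50000; try (C,hash)→7780, (C,merge)→37300, (D,hash)→45840, (C,nl)→204160, (D,merge)→685590, (D,nl)→2005240; best=7780 via (C,hash)
  {ABDE}: card=100000; try (E,hash)→13860, (E,merge)→40660, (D,hash)→91920, (E,nl)→1004160, (D,merge)→1451670, (D,nl)→4011320; best=13860 via (E,hash)
  {ABCE}: card=1600000; try (E,hash)→52440, (C,hash)→92440, (A,hash)→420440, (E,merge)→689240, (C,merge)→1451960, (C,nl)→6411320 …(+3); best=52440 via (E,hash)
  {ABCDE}: card=2000000; try (E,hash)→64980, (C,hash)→114980, (E,merge)→861780, (D,hash)→1653040, (C,merge)→1814500, (C,nl)→8013860 …(+3); best=64980 via (E,hash)

cost=64980; order=A,D,B,C,E; methods=hash,nl_idx,hash,hash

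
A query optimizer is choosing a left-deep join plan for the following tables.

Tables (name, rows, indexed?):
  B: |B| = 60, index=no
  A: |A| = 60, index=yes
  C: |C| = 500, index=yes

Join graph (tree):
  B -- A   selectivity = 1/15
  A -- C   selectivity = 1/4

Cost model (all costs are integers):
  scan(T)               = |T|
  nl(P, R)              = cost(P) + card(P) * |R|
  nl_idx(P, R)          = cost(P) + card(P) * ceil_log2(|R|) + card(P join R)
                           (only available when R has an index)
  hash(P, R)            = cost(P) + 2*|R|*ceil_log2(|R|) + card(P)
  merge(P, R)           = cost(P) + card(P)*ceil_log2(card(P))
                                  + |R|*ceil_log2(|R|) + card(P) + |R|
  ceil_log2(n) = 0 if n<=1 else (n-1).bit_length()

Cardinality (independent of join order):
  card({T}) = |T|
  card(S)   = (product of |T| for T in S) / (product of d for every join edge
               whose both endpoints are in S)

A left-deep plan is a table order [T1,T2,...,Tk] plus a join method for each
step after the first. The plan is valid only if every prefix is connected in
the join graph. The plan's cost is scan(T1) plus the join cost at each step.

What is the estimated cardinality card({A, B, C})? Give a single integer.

30000

Tables in S: A(60), B(60), C(500)
Edges inside S: B-A(d=15), A-C(d=4)
numerator = 60 * 60 * 500 = 1800000
denominator = 15 * 4 = 60
card(S) = 1800000 / 60 = 30000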